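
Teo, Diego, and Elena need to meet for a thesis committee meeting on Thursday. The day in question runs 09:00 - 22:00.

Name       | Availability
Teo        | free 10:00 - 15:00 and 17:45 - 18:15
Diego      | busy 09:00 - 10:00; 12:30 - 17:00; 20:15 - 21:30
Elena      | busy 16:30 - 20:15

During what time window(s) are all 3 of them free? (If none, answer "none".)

10:00-12:30

Teo free: 10:00-15:00, 17:45-18:15.
Diego free: 10:00-12:30, 17:00-20:15, 21:30-22:00 (invert busy blocks within the working day).
Elena free: 09:00-16:30, 20:15-22:00 (invert busy blocks within the working day).
Teo ∩ Diego: 10:00-12:30, 17:45-18:15.
Teo ∩ Diego ∩ Elena: 10:00-12:30.
Those are the intersection windows.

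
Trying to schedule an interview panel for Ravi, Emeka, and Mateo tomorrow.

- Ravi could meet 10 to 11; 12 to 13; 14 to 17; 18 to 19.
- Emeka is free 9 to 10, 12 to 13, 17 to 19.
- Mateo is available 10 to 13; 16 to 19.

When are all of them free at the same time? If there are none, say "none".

Ravi ∩ Emeka: 12:00-13:00, 18:00-19:00.
Ravi ∩ Emeka ∩ Mateo: 12:00-13:00, 18:00-19:00.

12:00-13:00, 18:00-19:00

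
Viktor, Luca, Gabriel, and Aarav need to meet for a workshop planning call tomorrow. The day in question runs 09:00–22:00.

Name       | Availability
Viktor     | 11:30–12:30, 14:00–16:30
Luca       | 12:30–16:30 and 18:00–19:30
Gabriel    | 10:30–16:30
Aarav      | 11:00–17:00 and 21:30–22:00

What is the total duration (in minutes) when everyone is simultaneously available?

Viktor ∩ Luca: 14:00-16:30.
Viktor ∩ Luca ∩ Gabriel: 14:00-16:30.
Viktor ∩ Luca ∩ Gabriel ∩ Aarav: 14:00-16:30.
That's a single block of 150 minutes.

150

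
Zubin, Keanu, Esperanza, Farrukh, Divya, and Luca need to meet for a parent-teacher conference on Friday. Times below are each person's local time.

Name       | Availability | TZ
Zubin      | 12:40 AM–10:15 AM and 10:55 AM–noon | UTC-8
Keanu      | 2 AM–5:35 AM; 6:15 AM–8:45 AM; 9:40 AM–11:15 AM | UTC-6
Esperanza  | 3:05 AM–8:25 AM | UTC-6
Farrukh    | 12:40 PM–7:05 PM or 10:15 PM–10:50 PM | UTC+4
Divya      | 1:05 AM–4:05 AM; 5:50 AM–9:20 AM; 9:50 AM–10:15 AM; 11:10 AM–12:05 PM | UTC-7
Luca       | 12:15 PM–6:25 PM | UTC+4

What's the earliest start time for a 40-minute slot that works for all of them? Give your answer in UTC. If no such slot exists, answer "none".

Zubin in UTC: 08:40-18:15, 18:55-20:00 (add 8h to convert from UTC-8).
Keanu in UTC: 08:00-11:35, 12:15-14:45, 15:40-17:15 (add 6h to convert from UTC-6).
Esperanza in UTC: 09:05-14:25 (add 6h to convert from UTC-6).
Farrukh in UTC: 08:40-15:05, 18:15-18:50 (subtract 4h to convert from UTC+4).
Divya in UTC: 08:05-11:05, 12:50-16:20, 16:50-17:15, 18:10-19:05 (add 7h to convert from UTC-7).
Luca in UTC: 08:15-14:25 (subtract 4h to convert from UTC+4).
Zubin ∩ Keanu: 08:40-11:35, 12:15-14:45, 15:40-17:15.
Zubin ∩ Keanu ∩ Esperanza: 09:05-11:35, 12:15-14:25.
Zubin ∩ Keanu ∩ Esperanza ∩ Farrukh: 09:05-11:35, 12:15-14:25.
Zubin ∩ Keanu ∩ Esperanza ∩ Farrukh ∩ Divya: 09:05-11:05, 12:50-14:25.
Zubin ∩ Keanu ∩ Esperanza ∩ Farrukh ∩ Divya ∩ Luca: 09:05-11:05, 12:50-14:25.
The first common window of at least 40 minutes is 09:05-11:05, so the earliest start is 09:05.

09:05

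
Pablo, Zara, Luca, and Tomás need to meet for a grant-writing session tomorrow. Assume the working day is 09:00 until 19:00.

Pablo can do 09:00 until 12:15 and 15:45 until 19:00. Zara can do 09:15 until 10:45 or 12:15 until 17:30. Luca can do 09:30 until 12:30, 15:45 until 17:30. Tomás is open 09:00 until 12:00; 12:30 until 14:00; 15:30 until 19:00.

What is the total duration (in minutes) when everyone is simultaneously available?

180

Pablo ∩ Zara: 09:15-10:45, 15:45-17:30.
Pablo ∩ Zara ∩ Luca: 09:30-10:45, 15:45-17:30.
Pablo ∩ Zara ∩ Luca ∩ Tomás: 09:30-10:45, 15:45-17:30.
Summing the common windows: 75 + 105 = 180 minutes.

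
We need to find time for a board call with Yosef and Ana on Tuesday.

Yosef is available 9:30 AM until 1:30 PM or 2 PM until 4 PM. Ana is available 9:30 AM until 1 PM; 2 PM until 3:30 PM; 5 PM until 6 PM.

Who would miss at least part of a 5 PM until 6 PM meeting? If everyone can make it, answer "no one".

Yosef: not fully free for 17:00-18:00. Ana: free for 17:00-18:00.

Yosef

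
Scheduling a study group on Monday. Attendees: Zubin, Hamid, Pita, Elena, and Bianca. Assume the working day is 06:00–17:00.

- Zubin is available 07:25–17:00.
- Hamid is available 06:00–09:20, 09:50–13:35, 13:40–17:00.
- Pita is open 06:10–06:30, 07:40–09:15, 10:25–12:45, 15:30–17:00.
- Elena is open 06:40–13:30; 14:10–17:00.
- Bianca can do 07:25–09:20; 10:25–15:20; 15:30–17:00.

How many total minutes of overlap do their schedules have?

Zubin ∩ Hamid: 07:25-09:20, 09:50-13:35, 13:40-17:00.
Zubin ∩ Hamid ∩ Pita: 07:40-09:15, 10:25-12:45, 15:30-17:00.
Zubin ∩ Hamid ∩ Pita ∩ Elena: 07:40-09:15, 10:25-12:45, 15:30-17:00.
Zubin ∩ Hamid ∩ Pita ∩ Elena ∩ Bianca: 07:40-09:15, 10:25-12:45, 15:30-17:00.
Those are the intersection windows.
Summing the common windows: 95 + 140 + 90 = 325 minutes.

325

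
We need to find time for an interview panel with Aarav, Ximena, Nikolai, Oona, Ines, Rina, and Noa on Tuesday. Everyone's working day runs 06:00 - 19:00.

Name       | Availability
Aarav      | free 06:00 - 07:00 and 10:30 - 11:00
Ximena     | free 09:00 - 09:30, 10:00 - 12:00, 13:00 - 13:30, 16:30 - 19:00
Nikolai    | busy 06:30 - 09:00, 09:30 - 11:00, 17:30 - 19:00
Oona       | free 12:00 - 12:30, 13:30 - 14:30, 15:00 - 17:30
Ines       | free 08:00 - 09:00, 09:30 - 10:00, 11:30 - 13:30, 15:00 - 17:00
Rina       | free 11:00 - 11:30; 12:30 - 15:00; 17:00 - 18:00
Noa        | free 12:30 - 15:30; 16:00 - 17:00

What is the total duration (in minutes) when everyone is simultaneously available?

Aarav free: 06:00-07:00, 10:30-11:00.
Ximena free: 09:00-09:30, 10:00-12:00, 13:00-13:30, 16:30-19:00.
Nikolai free: 06:00-06:30, 09:00-09:30, 11:00-17:30 (invert busy blocks within the working day).
Oona free: 12:00-12:30, 13:30-14:30, 15:00-17:30.
Ines free: 08:00-09:00, 09:30-10:00, 11:30-13:30, 15:00-17:00.
Rina free: 11:00-11:30, 12:30-15:00, 17:00-18:00.
Noa free: 12:30-15:30, 16:00-17:00.
Aarav ∩ Ximena: 10:30-11:00.
Aarav ∩ Ximena ∩ Nikolai: ∅.
Aarav ∩ Ximena ∩ Nikolai ∩ Oona: ∅.
Aarav ∩ Ximena ∩ Nikolai ∩ Oona ∩ Ines: ∅.
Aarav ∩ Ximena ∩ Nikolai ∩ Oona ∩ Ines ∩ Rina: ∅.
Aarav ∩ Ximena ∩ Nikolai ∩ Oona ∩ Ines ∩ Rina ∩ Noa: ∅.
There is no time when everyone is free.
There is no common window, so the total is 0 minutes.

0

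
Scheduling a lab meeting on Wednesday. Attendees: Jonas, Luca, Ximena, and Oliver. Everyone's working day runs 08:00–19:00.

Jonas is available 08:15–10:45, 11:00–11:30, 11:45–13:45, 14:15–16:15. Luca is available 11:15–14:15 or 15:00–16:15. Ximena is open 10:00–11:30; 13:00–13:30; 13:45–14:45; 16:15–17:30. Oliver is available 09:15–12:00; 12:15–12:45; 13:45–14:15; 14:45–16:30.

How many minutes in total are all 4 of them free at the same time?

Jonas ∩ Luca: 11:15-11:30, 11:45-13:45, 15:00-16:15.
Jonas ∩ Luca ∩ Ximena: 11:15-11:30, 13:00-13:30.
Jonas ∩ Luca ∩ Ximena ∩ Oliver: 11:15-11:30.
That's a single block of 15 minutes.

15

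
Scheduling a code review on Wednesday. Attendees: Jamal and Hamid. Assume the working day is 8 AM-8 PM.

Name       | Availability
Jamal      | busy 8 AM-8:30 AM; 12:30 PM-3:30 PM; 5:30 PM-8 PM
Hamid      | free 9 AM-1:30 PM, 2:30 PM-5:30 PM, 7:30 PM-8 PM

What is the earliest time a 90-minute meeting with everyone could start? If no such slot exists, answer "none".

Jamal free: 08:30-12:30, 15:30-17:30 (invert busy blocks within the working day).
Hamid free: 09:00-13:30, 14:30-17:30, 19:30-20:00.
Jamal ∩ Hamid: 09:00-12:30, 15:30-17:30.
So the common availability across everyone is 09:00-12:30, 15:30-17:30.
The first common window of at least 90 minutes is 09:00-12:30, so the earliest start is 09:00.

09:00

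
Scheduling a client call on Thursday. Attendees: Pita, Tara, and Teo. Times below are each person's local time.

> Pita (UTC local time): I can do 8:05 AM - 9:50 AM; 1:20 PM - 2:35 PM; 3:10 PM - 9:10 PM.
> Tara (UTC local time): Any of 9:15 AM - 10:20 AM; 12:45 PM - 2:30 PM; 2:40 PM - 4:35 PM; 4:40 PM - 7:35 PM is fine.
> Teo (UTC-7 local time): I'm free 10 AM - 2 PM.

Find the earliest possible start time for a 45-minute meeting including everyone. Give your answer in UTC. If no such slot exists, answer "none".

Pita in UTC: 08:05-09:50, 13:20-14:35, 15:10-21:10.
Tara in UTC: 09:15-10:20, 12:45-14:30, 14:40-16:35, 16:40-19:35.
Teo in UTC: 17:00-21:00 (add 7h to convert from UTC-7).
Pita ∩ Tara: 09:15-09:50, 13:20-14:30, 15:10-16:35, 16:40-19:35.
Pita ∩ Tara ∩ Teo: 17:00-19:35.
The first common window of at least 45 minutes is 17:00-19:35, so the earliest start is 17:00.

17:00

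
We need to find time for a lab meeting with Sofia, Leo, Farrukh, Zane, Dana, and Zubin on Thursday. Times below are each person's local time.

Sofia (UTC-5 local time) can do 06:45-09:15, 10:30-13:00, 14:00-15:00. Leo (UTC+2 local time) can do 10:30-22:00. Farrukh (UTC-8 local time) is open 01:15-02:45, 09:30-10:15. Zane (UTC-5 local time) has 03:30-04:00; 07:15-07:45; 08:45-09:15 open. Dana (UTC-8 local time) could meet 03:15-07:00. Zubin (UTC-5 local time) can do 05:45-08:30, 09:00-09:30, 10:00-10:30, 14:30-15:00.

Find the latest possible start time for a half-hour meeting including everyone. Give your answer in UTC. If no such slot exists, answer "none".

Sofia in UTC: 11:45-14:15, 15:30-18:00, 19:00-20:00 (add 5h to convert from UTC-5).
Leo in UTC: 08:30-20:00 (subtract 2h to convert from UTC+2).
Farrukh in UTC: 09:15-10:45, 17:30-18:15 (add 8h to convert from UTC-8).
Zane in UTC: 08:30-09:00, 12:15-12:45, 13:45-14:15 (add 5h to convert from UTC-5).
Dana in UTC: 11:15-15:00 (add 8h to convert from UTC-8).
Zubin in UTC: 10:45-13:30, 14:00-14:30, 15:00-15:30, 19:30-20:00 (add 5h to convert from UTC-5).
Sofia ∩ Leo: 11:45-14:15, 15:30-18:00, 19:00-20:00.
Sofia ∩ Leo ∩ Farrukh: 17:30-18:00.
Sofia ∩ Leo ∩ Farrukh ∩ Zane: ∅.
Sofia ∩ Leo ∩ Farrukh ∩ Zane ∩ Dana: ∅.
Sofia ∩ Leo ∩ Farrukh ∩ Zane ∩ Dana ∩ Zubin: ∅.
There is no time when everyone is free.
No common window is at least 30 minutes long.

none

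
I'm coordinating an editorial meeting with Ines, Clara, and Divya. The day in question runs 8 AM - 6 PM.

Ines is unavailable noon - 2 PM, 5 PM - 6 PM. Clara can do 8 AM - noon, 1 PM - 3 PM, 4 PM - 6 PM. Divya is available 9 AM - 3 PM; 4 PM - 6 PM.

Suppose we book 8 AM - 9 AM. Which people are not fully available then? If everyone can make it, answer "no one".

Divya

Ines free: 08:00-12:00, 14:00-17:00 (invert busy blocks within the working day).
Clara free: 08:00-12:00, 13:00-15:00, 16:00-18:00.
Divya free: 09:00-15:00, 16:00-18:00.
Ines: free for 08:00-09:00. Clara: free for 08:00-09:00. Divya: not fully free for 08:00-09:00.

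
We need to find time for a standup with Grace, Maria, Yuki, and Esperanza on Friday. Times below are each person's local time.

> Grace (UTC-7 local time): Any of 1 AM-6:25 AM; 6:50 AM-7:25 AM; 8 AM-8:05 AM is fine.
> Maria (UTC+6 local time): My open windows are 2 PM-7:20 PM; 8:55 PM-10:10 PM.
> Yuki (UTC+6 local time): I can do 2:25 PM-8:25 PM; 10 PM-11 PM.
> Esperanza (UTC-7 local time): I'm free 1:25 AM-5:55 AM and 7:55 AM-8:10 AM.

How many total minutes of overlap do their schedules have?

Grace in UTC: 08:00-13:25, 13:50-14:25, 15:00-15:05 (add 7h to convert from UTC-7).
Maria in UTC: 08:00-13:20, 14:55-16:10 (subtract 6h to convert from UTC+6).
Yuki in UTC: 08:25-14:25, 16:00-17:00 (subtract 6h to convert from UTC+6).
Esperanza in UTC: 08:25-12:55, 14:55-15:10 (add 7h to convert from UTC-7).
Grace ∩ Maria: 08:00-13:20, 15:00-15:05.
Grace ∩ Maria ∩ Yuki: 08:25-13:20.
Grace ∩ Maria ∩ Yuki ∩ Esperanza: 08:25-12:55.
That's a single block of 270 minutes.

270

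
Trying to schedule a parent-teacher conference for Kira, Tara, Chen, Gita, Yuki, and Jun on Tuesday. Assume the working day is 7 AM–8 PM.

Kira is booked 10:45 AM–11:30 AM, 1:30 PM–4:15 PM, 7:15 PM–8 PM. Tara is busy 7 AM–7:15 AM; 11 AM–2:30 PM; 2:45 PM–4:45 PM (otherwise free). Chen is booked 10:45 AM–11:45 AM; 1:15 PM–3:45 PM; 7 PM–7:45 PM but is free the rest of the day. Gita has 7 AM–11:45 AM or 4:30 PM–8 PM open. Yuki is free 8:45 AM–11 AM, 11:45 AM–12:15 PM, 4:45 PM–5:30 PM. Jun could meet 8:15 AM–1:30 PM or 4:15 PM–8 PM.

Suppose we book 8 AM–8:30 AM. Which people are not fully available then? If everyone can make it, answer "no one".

Jun, Yuki

Kira free: 07:00-10:45, 11:30-13:30, 16:15-19:15 (invert busy blocks within the working day).
Tara free: 07:15-11:00, 14:30-14:45, 16:45-20:00 (invert busy blocks within the working day).
Chen free: 07:00-10:45, 11:45-13:15, 15:45-19:00, 19:45-20:00 (invert busy blocks within the working day).
Gita free: 07:00-11:45, 16:30-20:00.
Yuki free: 08:45-11:00, 11:45-12:15, 16:45-17:30.
Jun free: 08:15-13:30, 16:15-20:00.
Kira: free for 08:00-08:30. Tara: free for 08:00-08:30. Chen: free for 08:00-08:30. Gita: free for 08:00-08:30. Yuki: not fully free for 08:00-08:30. Jun: not fully free for 08:00-08:30.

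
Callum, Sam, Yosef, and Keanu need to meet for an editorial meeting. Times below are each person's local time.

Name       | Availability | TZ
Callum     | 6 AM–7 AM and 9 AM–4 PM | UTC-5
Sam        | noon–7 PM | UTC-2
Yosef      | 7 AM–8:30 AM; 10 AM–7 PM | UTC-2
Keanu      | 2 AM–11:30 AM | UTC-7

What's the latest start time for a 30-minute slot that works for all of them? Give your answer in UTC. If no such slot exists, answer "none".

18:00

Callum in UTC: 11:00-12:00, 14:00-21:00 (add 5h to convert from UTC-5).
Sam in UTC: 14:00-21:00 (add 2h to convert from UTC-2).
Yosef in UTC: 09:00-10:30, 12:00-21:00 (add 2h to convert from UTC-2).
Keanu in UTC: 09:00-18:30 (add 7h to convert from UTC-7).
Callum ∩ Sam: 14:00-21:00.
Callum ∩ Sam ∩ Yosef: 14:00-21:00.
Callum ∩ Sam ∩ Yosef ∩ Keanu: 14:00-18:30.
The last common window of at least 30 minutes is 14:00-18:30; a 30-minute meeting can start as late as 18:00 and still end by 18:30.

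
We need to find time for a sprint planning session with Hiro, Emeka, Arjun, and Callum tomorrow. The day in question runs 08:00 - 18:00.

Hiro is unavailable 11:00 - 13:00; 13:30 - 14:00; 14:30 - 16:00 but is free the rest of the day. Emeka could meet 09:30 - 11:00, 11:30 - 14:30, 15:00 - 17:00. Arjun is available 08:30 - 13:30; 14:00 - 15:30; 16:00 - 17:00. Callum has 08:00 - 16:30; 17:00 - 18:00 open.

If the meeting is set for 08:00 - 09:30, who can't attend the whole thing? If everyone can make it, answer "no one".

Arjun, Emeka

Hiro free: 08:00-11:00, 13:00-13:30, 14:00-14:30, 16:00-18:00 (invert busy blocks within the working day).
Emeka free: 09:30-11:00, 11:30-14:30, 15:00-17:00.
Arjun free: 08:30-13:30, 14:00-15:30, 16:00-17:00.
Callum free: 08:00-16:30, 17:00-18:00.
Hiro: free for 08:00-09:30. Emeka: not fully free for 08:00-09:30. Arjun: not fully free for 08:00-09:30. Callum: free for 08:00-09:30.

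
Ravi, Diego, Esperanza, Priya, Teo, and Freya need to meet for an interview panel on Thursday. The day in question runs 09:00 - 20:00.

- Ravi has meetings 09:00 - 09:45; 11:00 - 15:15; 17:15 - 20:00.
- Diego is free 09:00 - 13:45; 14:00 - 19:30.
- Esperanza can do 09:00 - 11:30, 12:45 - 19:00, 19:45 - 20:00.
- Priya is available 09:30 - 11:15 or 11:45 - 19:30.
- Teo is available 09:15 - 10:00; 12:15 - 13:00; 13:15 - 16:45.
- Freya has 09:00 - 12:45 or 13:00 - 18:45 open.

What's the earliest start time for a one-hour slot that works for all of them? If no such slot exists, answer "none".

Ravi free: 09:45-11:00, 15:15-17:15 (invert busy blocks within the working day).
Diego free: 09:00-13:45, 14:00-19:30.
Esperanza free: 09:00-11:30, 12:45-19:00, 19:45-20:00.
Priya free: 09:30-11:15, 11:45-19:30.
Teo free: 09:15-10:00, 12:15-13:00, 13:15-16:45.
Freya free: 09:00-12:45, 13:00-18:45.
Ravi ∩ Diego: 09:45-11:00, 15:15-17:15.
Ravi ∩ Diego ∩ Esperanza: 09:45-11:00, 15:15-17:15.
Ravi ∩ Diego ∩ Esperanza ∩ Priya: 09:45-11:00, 15:15-17:15.
Ravi ∩ Diego ∩ Esperanza ∩ Priya ∩ Teo: 09:45-10:00, 15:15-16:45.
Ravi ∩ Diego ∩ Esperanza ∩ Priya ∩ Teo ∩ Freya: 09:45-10:00, 15:15-16:45.
So the common availability across everyone is 09:45-10:00, 15:15-16:45.
The first common window of at least 60 minutes is 15:15-16:45, so the earliest start is 15:15.

15:15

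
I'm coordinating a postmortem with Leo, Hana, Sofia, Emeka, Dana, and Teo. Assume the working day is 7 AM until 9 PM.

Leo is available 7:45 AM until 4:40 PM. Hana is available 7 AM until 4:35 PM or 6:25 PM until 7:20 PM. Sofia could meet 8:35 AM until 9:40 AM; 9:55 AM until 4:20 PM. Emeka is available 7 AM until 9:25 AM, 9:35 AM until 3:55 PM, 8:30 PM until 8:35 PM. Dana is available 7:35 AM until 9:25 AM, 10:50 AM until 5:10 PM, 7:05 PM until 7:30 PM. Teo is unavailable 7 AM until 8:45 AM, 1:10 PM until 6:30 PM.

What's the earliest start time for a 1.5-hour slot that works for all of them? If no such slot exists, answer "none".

Leo free: 07:45-16:40.
Hana free: 07:00-16:35, 18:25-19:20.
Sofia free: 08:35-09:40, 09:55-16:20.
Emeka free: 07:00-09:25, 09:35-15:55, 20:30-20:35.
Dana free: 07:35-09:25, 10:50-17:10, 19:05-19:30.
Teo free: 08:45-13:10, 18:30-21:00 (invert busy blocks within the working day).
Leo ∩ Hana: 07:45-16:35.
Leo ∩ Hana ∩ Sofia: 08:35-09:40, 09:55-16:20.
Leo ∩ Hana ∩ Sofia ∩ Emeka: 08:35-09:25, 09:35-09:40, 09:55-15:55.
Leo ∩ Hana ∩ Sofia ∩ Emeka ∩ Dana: 08:35-09:25, 10:50-15:55.
Leo ∩ Hana ∩ Sofia ∩ Emeka ∩ Dana ∩ Teo: 08:45-09:25, 10:50-13:10.
The first common window of at least 90 minutes is 10:50-13:10, so the earliest start is 10:50.

10:50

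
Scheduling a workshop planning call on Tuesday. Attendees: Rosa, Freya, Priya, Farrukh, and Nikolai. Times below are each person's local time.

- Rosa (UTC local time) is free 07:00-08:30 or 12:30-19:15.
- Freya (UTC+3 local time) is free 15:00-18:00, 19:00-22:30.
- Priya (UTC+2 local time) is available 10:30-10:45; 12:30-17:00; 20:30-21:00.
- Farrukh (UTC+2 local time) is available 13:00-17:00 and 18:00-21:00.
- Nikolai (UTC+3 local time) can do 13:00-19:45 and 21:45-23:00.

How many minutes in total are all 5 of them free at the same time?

165

Rosa in UTC: 07:00-08:30, 12:30-19:15.
Freya in UTC: 12:00-15:00, 16:00-19:30 (subtract 3h to convert from UTC+3).
Priya in UTC: 08:30-08:45, 10:30-15:00, 18:30-19:00 (subtract 2h to convert from UTC+2).
Farrukh in UTC: 11:00-15:00, 16:00-19:00 (subtract 2h to convert from UTC+2).
Nikolai in UTC: 10:00-16:45, 18:45-20:00 (subtract 3h to convert from UTC+3).
Rosa ∩ Freya: 12:30-15:00, 16:00-19:15.
Rosa ∩ Freya ∩ Priya: 12:30-15:00, 18:30-19:00.
Rosa ∩ Freya ∩ Priya ∩ Farrukh: 12:30-15:00, 18:30-19:00.
Rosa ∩ Freya ∩ Priya ∩ Farrukh ∩ Nikolai: 12:30-15:00, 18:45-19:00.
So the common availability across everyone is 12:30-15:00, 18:45-19:00.
Summing the common windows: 150 + 15 = 165 minutes.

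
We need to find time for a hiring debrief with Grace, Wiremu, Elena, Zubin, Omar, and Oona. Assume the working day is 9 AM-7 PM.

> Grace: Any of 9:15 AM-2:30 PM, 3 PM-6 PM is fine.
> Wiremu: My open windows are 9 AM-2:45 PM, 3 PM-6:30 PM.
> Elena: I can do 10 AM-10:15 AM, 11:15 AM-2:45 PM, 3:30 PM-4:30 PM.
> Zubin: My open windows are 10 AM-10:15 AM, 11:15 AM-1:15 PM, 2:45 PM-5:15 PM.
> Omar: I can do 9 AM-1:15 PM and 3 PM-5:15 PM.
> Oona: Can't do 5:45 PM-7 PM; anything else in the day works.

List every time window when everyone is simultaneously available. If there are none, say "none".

Grace free: 09:15-14:30, 15:00-18:00.
Wiremu free: 09:00-14:45, 15:00-18:30.
Elena free: 10:00-10:15, 11:15-14:45, 15:30-16:30.
Zubin free: 10:00-10:15, 11:15-13:15, 14:45-17:15.
Omar free: 09:00-13:15, 15:00-17:15.
Oona free: 09:00-17:45 (invert busy blocks within the working day).
Grace ∩ Wiremu: 09:15-14:30, 15:00-18:00.
Grace ∩ Wiremu ∩ Elena: 10:00-10:15, 11:15-14:30, 15:30-16:30.
Grace ∩ Wiremu ∩ Elena ∩ Zubin: 10:00-10:15, 11:15-13:15, 15:30-16:30.
Grace ∩ Wiremu ∩ Elena ∩ Zubin ∩ Omar: 10:00-10:15, 11:15-13:15, 15:30-16:30.
Grace ∩ Wiremu ∩ Elena ∩ Zubin ∩ Omar ∩ Oona: 10:00-10:15, 11:15-13:15, 15:30-16:30.
So the common availability across everyone is 10:00-10:15, 11:15-13:15, 15:30-16:30.

10:00-10:15, 11:15-13:15, 15:30-16:30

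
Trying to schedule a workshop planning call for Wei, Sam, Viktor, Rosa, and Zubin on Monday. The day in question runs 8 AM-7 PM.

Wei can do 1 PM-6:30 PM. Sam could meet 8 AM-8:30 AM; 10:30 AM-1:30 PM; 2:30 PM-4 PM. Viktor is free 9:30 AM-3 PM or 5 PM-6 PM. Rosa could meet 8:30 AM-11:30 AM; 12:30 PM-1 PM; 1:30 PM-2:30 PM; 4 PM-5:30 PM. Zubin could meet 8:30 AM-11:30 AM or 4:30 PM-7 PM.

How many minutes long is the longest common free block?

0

Wei ∩ Sam: 13:00-13:30, 14:30-16:00.
Wei ∩ Sam ∩ Viktor: 13:00-13:30, 14:30-15:00.
Wei ∩ Sam ∩ Viktor ∩ Rosa: ∅.
Wei ∩ Sam ∩ Viktor ∩ Rosa ∩ Zubin: ∅.
There is no time when everyone is free.
No common window exists, so the longest block is 0 minutes.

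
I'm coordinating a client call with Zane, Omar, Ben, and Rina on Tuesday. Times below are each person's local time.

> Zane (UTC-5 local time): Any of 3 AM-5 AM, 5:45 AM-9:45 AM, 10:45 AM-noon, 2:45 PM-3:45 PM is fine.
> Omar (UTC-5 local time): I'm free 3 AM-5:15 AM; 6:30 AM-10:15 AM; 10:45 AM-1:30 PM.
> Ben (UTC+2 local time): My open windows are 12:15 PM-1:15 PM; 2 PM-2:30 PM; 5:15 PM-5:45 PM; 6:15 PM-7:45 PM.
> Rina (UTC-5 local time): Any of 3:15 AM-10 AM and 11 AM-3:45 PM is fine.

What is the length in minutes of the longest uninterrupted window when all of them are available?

Zane in UTC: 08:00-10:00, 10:45-14:45, 15:45-17:00, 19:45-20:45 (add 5h to convert from UTC-5).
Omar in UTC: 08:00-10:15, 11:30-15:15, 15:45-18:30 (add 5h to convert from UTC-5).
Ben in UTC: 10:15-11:15, 12:00-12:30, 15:15-15:45, 16:15-17:45 (subtract 2h to convert from UTC+2).
Rina in UTC: 08:15-15:00, 16:00-20:45 (add 5h to convert from UTC-5).
Zane ∩ Omar: 08:00-10:00, 11:30-14:45, 15:45-17:00.
Zane ∩ Omar ∩ Ben: 12:00-12:30, 16:15-17:00.
Zane ∩ Omar ∩ Ben ∩ Rina: 12:00-12:30, 16:15-17:00.
The longest is 16:15-17:00 at 45 minutes.

45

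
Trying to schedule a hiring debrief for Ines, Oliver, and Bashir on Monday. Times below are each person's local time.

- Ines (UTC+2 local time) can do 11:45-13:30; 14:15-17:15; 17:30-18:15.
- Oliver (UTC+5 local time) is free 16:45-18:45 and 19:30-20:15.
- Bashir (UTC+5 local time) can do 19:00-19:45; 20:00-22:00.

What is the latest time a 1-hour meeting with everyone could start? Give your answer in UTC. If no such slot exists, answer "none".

Ines in UTC: 09:45-11:30, 12:15-15:15, 15:30-16:15 (subtract 2h to convert from UTC+2).
Oliver in UTC: 11:45-13:45, 14:30-15:15 (subtract 5h to convert from UTC+5).
Bashir in UTC: 14:00-14:45, 15:00-17:00 (subtract 5h to convert from UTC+5).
Ines ∩ Oliver: 12:15-13:45, 14:30-15:15.
Ines ∩ Oliver ∩ Bashir: 14:30-14:45, 15:00-15:15.
Those are the intersection windows.
No common window is at least 60 minutes long.

none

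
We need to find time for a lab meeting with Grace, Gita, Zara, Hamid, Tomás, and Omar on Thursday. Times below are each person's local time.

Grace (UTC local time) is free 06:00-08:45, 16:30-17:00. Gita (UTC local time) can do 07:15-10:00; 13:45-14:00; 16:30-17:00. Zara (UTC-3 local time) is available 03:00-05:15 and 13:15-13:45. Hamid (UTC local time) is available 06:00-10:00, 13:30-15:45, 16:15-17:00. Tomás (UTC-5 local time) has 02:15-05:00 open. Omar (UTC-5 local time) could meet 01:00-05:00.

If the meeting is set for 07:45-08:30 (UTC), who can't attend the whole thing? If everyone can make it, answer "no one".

Grace in UTC: 06:00-08:45, 16:30-17:00.
Gita in UTC: 07:15-10:00, 13:45-14:00, 16:30-17:00.
Zara in UTC: 06:00-08:15, 16:15-16:45 (add 3h to convert from UTC-3).
Hamid in UTC: 06:00-10:00, 13:30-15:45, 16:15-17:00.
Tomás in UTC: 07:15-10:00 (add 5h to convert from UTC-5).
Omar in UTC: 06:00-10:00 (add 5h to convert from UTC-5).
Grace: free for 07:45-08:30. Gita: free for 07:45-08:30. Zara: not fully free for 07:45-08:30. Hamid: free for 07:45-08:30. Tomás: free for 07:45-08:30. Omar: free for 07:45-08:30.

Zara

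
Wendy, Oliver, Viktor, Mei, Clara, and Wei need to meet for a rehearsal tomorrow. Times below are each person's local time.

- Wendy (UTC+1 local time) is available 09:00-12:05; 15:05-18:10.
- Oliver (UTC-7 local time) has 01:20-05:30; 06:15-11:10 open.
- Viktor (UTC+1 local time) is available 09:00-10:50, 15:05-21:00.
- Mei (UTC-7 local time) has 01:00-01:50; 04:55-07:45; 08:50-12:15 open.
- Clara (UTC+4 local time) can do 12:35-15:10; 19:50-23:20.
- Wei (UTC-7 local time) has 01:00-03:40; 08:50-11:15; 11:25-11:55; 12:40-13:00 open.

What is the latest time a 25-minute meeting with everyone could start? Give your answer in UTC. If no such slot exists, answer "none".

16:45

Wendy in UTC: 08:00-11:05, 14:05-17:10 (subtract 1h to convert from UTC+1).
Oliver in UTC: 08:20-12:30, 13:15-18:10 (add 7h to convert from UTC-7).
Viktor in UTC: 08:00-09:50, 14:05-20:00 (subtract 1h to convert from UTC+1).
Mei in UTC: 08:00-08:50, 11:55-14:45, 15:50-19:15 (add 7h to convert from UTC-7).
Clara in UTC: 08:35-11:10, 15:50-19:20 (subtract 4h to convert from UTC+4).
Wei in UTC: 08:00-10:40, 15:50-18:15, 18:25-18:55, 19:40-20:00 (add 7h to convert from UTC-7).
Wendy ∩ Oliver: 08:20-11:05, 14:05-17:10.
Wendy ∩ Oliver ∩ Viktor: 08:20-09:50, 14:05-17:10.
Wendy ∩ Oliver ∩ Viktor ∩ Mei: 08:20-08:50, 14:05-14:45, 15:50-17:10.
Wendy ∩ Oliver ∩ Viktor ∩ Mei ∩ Clara: 08:35-08:50, 15:50-17:10.
Wendy ∩ Oliver ∩ Viktor ∩ Mei ∩ Clara ∩ Wei: 08:35-08:50, 15:50-17:10.
So the common availability across everyone is 08:35-08:50, 15:50-17:10.
The last common window of at least 25 minutes is 15:50-17:10; a 25-minute meeting can start as late as 16:45 and still end by 17:10.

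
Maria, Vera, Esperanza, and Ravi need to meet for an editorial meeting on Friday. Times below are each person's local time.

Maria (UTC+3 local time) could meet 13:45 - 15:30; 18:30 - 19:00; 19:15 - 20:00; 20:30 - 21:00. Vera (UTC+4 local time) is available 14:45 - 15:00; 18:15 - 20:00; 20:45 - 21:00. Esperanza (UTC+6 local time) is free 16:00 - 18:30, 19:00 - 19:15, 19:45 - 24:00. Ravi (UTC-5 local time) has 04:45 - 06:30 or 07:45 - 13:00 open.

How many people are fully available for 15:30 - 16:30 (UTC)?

Maria in UTC: 10:45-12:30, 15:30-16:00, 16:15-17:00, 17:30-18:00 (subtract 3h to convert from UTC+3).
Vera in UTC: 10:45-11:00, 14:15-16:00, 16:45-17:00 (subtract 4h to convert from UTC+4).
Esperanza in UTC: 10:00-12:30, 13:00-13:15, 13:45-18:00 (subtract 6h to convert from UTC+6).
Ravi in UTC: 09:45-11:30, 12:45-18:00 (add 5h to convert from UTC-5).
Esperanza and Ravi can make the full 15:30-16:30 slot — that's 2.

2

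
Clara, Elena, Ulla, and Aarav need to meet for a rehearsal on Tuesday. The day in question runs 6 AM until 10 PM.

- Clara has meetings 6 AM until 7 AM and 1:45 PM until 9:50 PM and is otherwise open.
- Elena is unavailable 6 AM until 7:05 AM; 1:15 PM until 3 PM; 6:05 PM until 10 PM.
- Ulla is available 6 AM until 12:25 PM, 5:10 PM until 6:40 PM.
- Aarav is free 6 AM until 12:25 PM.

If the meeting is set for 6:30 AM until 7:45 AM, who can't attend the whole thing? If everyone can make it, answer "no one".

Clara, Elena

Clara free: 07:00-13:45, 21:50-22:00 (invert busy blocks within the working day).
Elena free: 07:05-13:15, 15:00-18:05 (invert busy blocks within the working day).
Ulla free: 06:00-12:25, 17:10-18:40.
Aarav free: 06:00-12:25.
Clara: not fully free for 06:30-07:45. Elena: not fully free for 06:30-07:45. Ulla: free for 06:30-07:45. Aarav: free for 06:30-07:45.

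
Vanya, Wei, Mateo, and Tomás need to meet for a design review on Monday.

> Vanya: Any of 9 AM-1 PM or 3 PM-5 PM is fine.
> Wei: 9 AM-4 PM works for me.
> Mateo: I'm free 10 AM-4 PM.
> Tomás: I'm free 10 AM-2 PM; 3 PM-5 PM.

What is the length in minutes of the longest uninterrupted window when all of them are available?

180

Vanya ∩ Wei: 09:00-13:00, 15:00-16:00.
Vanya ∩ Wei ∩ Mateo: 10:00-13:00, 15:00-16:00.
Vanya ∩ Wei ∩ Mateo ∩ Tomás: 10:00-13:00, 15:00-16:00.
Those are the intersection windows.
The longest is 10:00-13:00 at 180 minutes.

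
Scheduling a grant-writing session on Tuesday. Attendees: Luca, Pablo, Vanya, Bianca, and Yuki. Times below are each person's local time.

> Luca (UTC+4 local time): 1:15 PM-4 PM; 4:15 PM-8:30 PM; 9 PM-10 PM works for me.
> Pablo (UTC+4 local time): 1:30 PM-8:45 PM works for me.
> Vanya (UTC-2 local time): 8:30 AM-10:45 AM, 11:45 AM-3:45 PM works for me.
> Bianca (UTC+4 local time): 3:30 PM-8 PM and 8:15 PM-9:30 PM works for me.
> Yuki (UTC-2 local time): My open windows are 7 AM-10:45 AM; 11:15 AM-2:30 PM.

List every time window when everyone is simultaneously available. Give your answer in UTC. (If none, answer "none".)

11:30-12:00, 12:15-12:45, 13:45-16:00, 16:15-16:30

Luca in UTC: 09:15-12:00, 12:15-16:30, 17:00-18:00 (subtract 4h to convert from UTC+4).
Pablo in UTC: 09:30-16:45 (subtract 4h to convert from UTC+4).
Vanya in UTC: 10:30-12:45, 13:45-17:45 (add 2h to convert from UTC-2).
Bianca in UTC: 11:30-16:00, 16:15-17:30 (subtract 4h to convert from UTC+4).
Yuki in UTC: 09:00-12:45, 13:15-16:30 (add 2h to convert from UTC-2).
Luca ∩ Pablo: 09:30-12:00, 12:15-16:30.
Luca ∩ Pablo ∩ Vanya: 10:30-12:00, 12:15-12:45, 13:45-16:30.
Luca ∩ Pablo ∩ Vanya ∩ Bianca: 11:30-12:00, 12:15-12:45, 13:45-16:00, 16:15-16:30.
Luca ∩ Pablo ∩ Vanya ∩ Bianca ∩ Yuki: 11:30-12:00, 12:15-12:45, 13:45-16:00, 16:15-16:30.
So the common availability across everyone is 11:30-12:00, 12:15-12:45, 13:45-16:00, 16:15-16:30.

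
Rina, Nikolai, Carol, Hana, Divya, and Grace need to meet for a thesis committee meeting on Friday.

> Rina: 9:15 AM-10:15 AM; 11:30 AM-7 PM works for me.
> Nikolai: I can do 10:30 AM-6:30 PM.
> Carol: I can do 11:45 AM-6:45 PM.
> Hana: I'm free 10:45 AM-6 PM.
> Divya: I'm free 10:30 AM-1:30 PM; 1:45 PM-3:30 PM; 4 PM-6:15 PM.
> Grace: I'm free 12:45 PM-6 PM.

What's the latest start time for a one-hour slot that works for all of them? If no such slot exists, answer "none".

17:00

Rina ∩ Nikolai: 11:30-18:30.
Rina ∩ Nikolai ∩ Carol: 11:45-18:30.
Rina ∩ Nikolai ∩ Carol ∩ Hana: 11:45-18:00.
Rina ∩ Nikolai ∩ Carol ∩ Hana ∩ Divya: 11:45-13:30, 13:45-15:30, 16:00-18:00.
Rina ∩ Nikolai ∩ Carol ∩ Hana ∩ Divya ∩ Grace: 12:45-13:30, 13:45-15:30, 16:00-18:00.
The last common window of at least 60 minutes is 16:00-18:00; a 60-minute meeting can start as late as 17:00 and still end by 18:00.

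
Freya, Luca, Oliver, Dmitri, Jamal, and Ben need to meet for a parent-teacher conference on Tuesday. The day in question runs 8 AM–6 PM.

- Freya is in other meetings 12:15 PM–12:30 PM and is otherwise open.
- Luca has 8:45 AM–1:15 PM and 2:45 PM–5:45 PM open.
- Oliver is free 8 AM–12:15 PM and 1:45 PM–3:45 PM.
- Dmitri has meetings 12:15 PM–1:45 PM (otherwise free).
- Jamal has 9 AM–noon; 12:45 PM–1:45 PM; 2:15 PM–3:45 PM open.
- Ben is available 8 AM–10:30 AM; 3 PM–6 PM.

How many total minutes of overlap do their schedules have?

Freya free: 08:00-12:15, 12:30-18:00 (invert busy blocks within the working day).
Luca free: 08:45-13:15, 14:45-17:45.
Oliver free: 08:00-12:15, 13:45-15:45.
Dmitri free: 08:00-12:15, 13:45-18:00 (invert busy blocks within the working day).
Jamal free: 09:00-12:00, 12:45-13:45, 14:15-15:45.
Ben free: 08:00-10:30, 15:00-18:00.
Freya ∩ Luca: 08:45-12:15, 12:30-13:15, 14:45-17:45.
Freya ∩ Luca ∩ Oliver: 08:45-12:15, 14:45-15:45.
Freya ∩ Luca ∩ Oliver ∩ Dmitri: 08:45-12:15, 14:45-15:45.
Freya ∩ Luca ∩ Oliver ∩ Dmitri ∩ Jamal: 09:00-12:00, 14:45-15:45.
Freya ∩ Luca ∩ Oliver ∩ Dmitri ∩ Jamal ∩ Ben: 09:00-10:30, 15:00-15:45.
So the common availability across everyone is 09:00-10:30, 15:00-15:45.
Summing the common windows: 90 + 45 = 135 minutes.

135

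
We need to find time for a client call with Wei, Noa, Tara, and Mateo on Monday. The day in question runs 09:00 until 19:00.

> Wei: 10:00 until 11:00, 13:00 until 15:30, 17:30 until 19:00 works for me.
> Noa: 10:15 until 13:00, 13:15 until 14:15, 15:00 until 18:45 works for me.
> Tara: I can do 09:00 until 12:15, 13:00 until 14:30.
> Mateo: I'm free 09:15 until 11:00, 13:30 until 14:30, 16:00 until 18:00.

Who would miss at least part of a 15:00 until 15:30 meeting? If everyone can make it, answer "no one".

Wei: free for 15:00-15:30. Noa: free for 15:00-15:30. Tara: not fully free for 15:00-15:30. Mateo: not fully free for 15:00-15:30.

Mateo, Tara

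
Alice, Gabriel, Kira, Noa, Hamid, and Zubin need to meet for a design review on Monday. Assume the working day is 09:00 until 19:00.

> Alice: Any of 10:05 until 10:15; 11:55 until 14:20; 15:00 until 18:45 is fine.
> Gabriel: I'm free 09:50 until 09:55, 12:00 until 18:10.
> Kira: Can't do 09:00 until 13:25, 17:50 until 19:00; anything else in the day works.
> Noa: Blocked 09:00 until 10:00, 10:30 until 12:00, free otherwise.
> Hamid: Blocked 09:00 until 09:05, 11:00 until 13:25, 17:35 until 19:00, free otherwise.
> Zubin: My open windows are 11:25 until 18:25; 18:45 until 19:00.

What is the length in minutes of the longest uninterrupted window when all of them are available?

155

Alice free: 10:05-10:15, 11:55-14:20, 15:00-18:45.
Gabriel free: 09:50-09:55, 12:00-18:10.
Kira free: 13:25-17:50 (invert busy blocks within the working day).
Noa free: 10:00-10:30, 12:00-19:00 (invert busy blocks within the working day).
Hamid free: 09:05-11:00, 13:25-17:35 (invert busy blocks within the working day).
Zubin free: 11:25-18:25, 18:45-19:00.
Alice ∩ Gabriel: 12:00-14:20, 15:00-18:10.
Alice ∩ Gabriel ∩ Kira: 13:25-14:20, 15:00-17:50.
Alice ∩ Gabriel ∩ Kira ∩ Noa: 13:25-14:20, 15:00-17:50.
Alice ∩ Gabriel ∩ Kira ∩ Noa ∩ Hamid: 13:25-14:20, 15:00-17:35.
Alice ∩ Gabriel ∩ Kira ∩ Noa ∩ Hamid ∩ Zubin: 13:25-14:20, 15:00-17:35.
The longest is 15:00-17:35 at 155 minutes.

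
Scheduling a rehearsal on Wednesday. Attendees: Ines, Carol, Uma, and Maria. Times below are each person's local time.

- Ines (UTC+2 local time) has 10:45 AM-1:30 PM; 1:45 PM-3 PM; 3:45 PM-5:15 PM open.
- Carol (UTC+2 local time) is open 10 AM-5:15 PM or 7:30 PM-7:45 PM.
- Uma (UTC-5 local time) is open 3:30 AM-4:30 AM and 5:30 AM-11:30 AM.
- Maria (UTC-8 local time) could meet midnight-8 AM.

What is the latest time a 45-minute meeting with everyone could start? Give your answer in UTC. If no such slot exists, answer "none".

Ines in UTC: 08:45-11:30, 11:45-13:00, 13:45-15:15 (subtract 2h to convert from UTC+2).
Carol in UTC: 08:00-15:15, 17:30-17:45 (subtract 2h to convert from UTC+2).
Uma in UTC: 08:30-09:30, 10:30-16:30 (add 5h to convert from UTC-5).
Maria in UTC: 08:00-16:00 (add 8h to convert from UTC-8).
Ines ∩ Carol: 08:45-11:30, 11:45-13:00, 13:45-15:15.
Ines ∩ Carol ∩ Uma: 08:45-09:30, 10:30-11:30, 11:45-13:00, 13:45-15:15.
Ines ∩ Carol ∩ Uma ∩ Maria: 08:45-09:30, 10:30-11:30, 11:45-13:00, 13:45-15:15.
The last common window of at least 45 minutes is 13:45-15:15; a 45-minute meeting can start as late as 14:30 and still end by 15:15.

14:30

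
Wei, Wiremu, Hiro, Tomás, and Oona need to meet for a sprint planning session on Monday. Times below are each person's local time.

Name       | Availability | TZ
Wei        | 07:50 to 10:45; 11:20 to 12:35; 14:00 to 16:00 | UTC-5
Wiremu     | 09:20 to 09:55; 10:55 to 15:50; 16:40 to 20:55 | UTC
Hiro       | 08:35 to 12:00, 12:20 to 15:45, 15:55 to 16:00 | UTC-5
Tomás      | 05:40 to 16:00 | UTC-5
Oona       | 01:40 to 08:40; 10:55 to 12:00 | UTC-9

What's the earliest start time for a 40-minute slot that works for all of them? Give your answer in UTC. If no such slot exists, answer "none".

Wei in UTC: 12:50-15:45, 16:20-17:35, 19:00-21:00 (add 5h to convert from UTC-5).
Wiremu in UTC: 09:20-09:55, 10:55-15:50, 16:40-20:55.
Hiro in UTC: 13:35-17:00, 17:20-20:45, 20:55-21:00 (add 5h to convert from UTC-5).
Tomás in UTC: 10:40-21:00 (add 5h to convert from UTC-5).
Oona in UTC: 10:40-17:40, 19:55-21:00 (add 9h to convert from UTC-9).
Wei ∩ Wiremu: 12:50-15:45, 16:40-17:35, 19:00-20:55.
Wei ∩ Wiremu ∩ Hiro: 13:35-15:45, 16:40-17:00, 17:20-17:35, 19:00-20:45.
Wei ∩ Wiremu ∩ Hiro ∩ Tomás: 13:35-15:45, 16:40-17:00, 17:20-17:35, 19:00-20:45.
Wei ∩ Wiremu ∩ Hiro ∩ Tomás ∩ Oona: 13:35-15:45, 16:40-17:00, 17:20-17:35, 19:55-20:45.
So the common availability across everyone is 13:35-15:45, 16:40-17:00, 17:20-17:35, 19:55-20:45.
The first common window of at least 40 minutes is 13:35-15:45, so the earliest start is 13:35.

13:35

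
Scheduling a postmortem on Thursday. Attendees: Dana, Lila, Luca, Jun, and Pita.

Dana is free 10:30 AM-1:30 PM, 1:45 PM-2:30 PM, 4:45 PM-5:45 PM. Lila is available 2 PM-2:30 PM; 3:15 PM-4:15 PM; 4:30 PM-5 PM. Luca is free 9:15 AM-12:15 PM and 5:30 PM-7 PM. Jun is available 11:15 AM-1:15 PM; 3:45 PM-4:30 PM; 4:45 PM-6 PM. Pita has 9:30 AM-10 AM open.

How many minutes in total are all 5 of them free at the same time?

0

Dana ∩ Lila: 14:00-14:30, 16:45-17:00.
Dana ∩ Lila ∩ Luca: ∅.
Dana ∩ Lila ∩ Luca ∩ Jun: ∅.
Dana ∩ Lila ∩ Luca ∩ Jun ∩ Pita: ∅.
There is no time when everyone is free.
There is no common window, so the total is 0 minutes.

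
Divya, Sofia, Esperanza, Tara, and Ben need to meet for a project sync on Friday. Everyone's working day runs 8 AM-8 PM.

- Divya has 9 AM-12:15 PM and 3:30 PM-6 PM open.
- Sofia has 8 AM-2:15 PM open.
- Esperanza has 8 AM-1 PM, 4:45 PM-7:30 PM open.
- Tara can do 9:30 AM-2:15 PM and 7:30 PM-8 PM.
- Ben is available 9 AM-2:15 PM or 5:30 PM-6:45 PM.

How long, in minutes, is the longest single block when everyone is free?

Divya ∩ Sofia: 09:00-12:15.
Divya ∩ Sofia ∩ Esperanza: 09:00-12:15.
Divya ∩ Sofia ∩ Esperanza ∩ Tara: 09:30-12:15.
Divya ∩ Sofia ∩ Esperanza ∩ Tara ∩ Ben: 09:30-12:15.
So the common availability across everyone is 09:30-12:15.
The longest is 09:30-12:15 at 165 minutes.

165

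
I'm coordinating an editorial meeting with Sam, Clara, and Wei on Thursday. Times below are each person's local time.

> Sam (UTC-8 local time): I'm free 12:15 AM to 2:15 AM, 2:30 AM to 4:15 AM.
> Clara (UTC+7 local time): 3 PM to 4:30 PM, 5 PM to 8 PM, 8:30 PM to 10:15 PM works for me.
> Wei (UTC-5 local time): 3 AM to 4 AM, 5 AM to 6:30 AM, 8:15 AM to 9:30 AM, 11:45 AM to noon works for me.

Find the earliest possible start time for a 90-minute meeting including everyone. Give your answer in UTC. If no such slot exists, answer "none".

Sam in UTC: 08:15-10:15, 10:30-12:15 (add 8h to convert from UTC-8).
Clara in UTC: 08:00-09:30, 10:00-13:00, 13:30-15:15 (subtract 7h to convert from UTC+7).
Wei in UTC: 08:00-09:00, 10:00-11:30, 13:15-14:30, 16:45-17:00 (add 5h to convert from UTC-5).
Sam ∩ Clara: 08:15-09:30, 10:00-10:15, 10:30-12:15.
Sam ∩ Clara ∩ Wei: 08:15-09:00, 10:00-10:15, 10:30-11:30.
No common window is at least 90 minutes long.

none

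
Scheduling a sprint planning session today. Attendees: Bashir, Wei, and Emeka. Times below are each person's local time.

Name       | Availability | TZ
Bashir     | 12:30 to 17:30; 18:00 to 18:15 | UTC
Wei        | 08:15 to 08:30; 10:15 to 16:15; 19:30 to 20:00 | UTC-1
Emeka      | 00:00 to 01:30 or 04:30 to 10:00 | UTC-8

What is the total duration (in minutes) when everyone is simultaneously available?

Bashir in UTC: 12:30-17:30, 18:00-18:15.
Wei in UTC: 09:15-09:30, 11:15-17:15, 20:30-21:00 (add 1h to convert from UTC-1).
Emeka in UTC: 08:00-09:30, 12:30-18:00 (add 8h to convert from UTC-8).
Bashir ∩ Wei: 12:30-17:15.
Bashir ∩ Wei ∩ Emeka: 12:30-17:15.
Those are the intersection windows.
That's a single block of 285 minutes.

285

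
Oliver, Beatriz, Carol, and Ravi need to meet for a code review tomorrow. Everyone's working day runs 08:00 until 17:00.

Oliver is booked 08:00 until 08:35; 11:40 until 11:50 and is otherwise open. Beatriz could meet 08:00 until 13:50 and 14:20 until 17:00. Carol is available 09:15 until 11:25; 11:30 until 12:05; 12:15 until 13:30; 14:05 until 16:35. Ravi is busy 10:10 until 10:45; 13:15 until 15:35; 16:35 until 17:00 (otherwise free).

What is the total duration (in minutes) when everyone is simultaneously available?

240

Oliver free: 08:35-11:40, 11:50-17:00 (invert busy blocks within the working day).
Beatriz free: 08:00-13:50, 14:20-17:00.
Carol free: 09:15-11:25, 11:30-12:05, 12:15-13:30, 14:05-16:35.
Ravi free: 08:00-10:10, 10:45-13:15, 15:35-16:35 (invert busy blocks within the working day).
Oliver ∩ Beatriz: 08:35-11:40, 11:50-13:50, 14:20-17:00.
Oliver ∩ Beatriz ∩ Carol: 09:15-11:25, 11:30-11:40, 11:50-12:05, 12:15-13:30, 14:20-16:35.
Oliver ∩ Beatriz ∩ Carol ∩ Ravi: 09:15-10:10, 10:45-11:25, 11:30-11:40, 11:50-12:05, 12:15-13:15, 15:35-16:35.
Summing the common windows: 55 + 40 + 10 + 15 + 60 + 60 = 240 minutes.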